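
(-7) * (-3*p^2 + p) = 21*p^2 - 7*p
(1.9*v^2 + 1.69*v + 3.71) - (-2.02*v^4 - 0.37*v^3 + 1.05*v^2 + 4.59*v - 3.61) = 2.02*v^4 + 0.37*v^3 + 0.85*v^2 - 2.9*v + 7.32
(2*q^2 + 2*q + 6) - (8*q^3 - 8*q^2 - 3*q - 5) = -8*q^3 + 10*q^2 + 5*q + 11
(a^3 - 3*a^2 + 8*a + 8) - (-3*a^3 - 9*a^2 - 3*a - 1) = 4*a^3 + 6*a^2 + 11*a + 9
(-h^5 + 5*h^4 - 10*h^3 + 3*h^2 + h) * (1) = -h^5 + 5*h^4 - 10*h^3 + 3*h^2 + h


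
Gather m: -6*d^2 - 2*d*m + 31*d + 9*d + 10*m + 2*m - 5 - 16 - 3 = -6*d^2 + 40*d + m*(12 - 2*d) - 24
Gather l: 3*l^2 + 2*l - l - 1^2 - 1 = 3*l^2 + l - 2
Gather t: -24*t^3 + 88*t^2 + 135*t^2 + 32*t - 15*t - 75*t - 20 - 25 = -24*t^3 + 223*t^2 - 58*t - 45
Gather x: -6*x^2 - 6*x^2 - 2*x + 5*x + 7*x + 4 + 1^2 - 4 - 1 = -12*x^2 + 10*x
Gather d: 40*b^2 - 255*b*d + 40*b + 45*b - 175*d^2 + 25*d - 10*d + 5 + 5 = 40*b^2 + 85*b - 175*d^2 + d*(15 - 255*b) + 10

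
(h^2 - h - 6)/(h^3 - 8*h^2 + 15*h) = (h + 2)/(h*(h - 5))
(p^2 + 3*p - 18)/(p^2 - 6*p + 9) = (p + 6)/(p - 3)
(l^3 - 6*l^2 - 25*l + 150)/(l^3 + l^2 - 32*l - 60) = (l - 5)/(l + 2)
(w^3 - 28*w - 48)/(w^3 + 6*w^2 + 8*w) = (w - 6)/w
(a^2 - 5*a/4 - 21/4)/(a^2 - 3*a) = (a + 7/4)/a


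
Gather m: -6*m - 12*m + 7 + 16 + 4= 27 - 18*m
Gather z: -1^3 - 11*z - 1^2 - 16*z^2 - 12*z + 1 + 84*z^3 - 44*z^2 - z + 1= 84*z^3 - 60*z^2 - 24*z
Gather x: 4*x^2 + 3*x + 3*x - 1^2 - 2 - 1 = 4*x^2 + 6*x - 4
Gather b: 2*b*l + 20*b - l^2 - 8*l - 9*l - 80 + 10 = b*(2*l + 20) - l^2 - 17*l - 70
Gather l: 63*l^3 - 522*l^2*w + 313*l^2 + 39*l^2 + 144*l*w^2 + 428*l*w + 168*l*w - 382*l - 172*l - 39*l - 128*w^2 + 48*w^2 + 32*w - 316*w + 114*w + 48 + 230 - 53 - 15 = 63*l^3 + l^2*(352 - 522*w) + l*(144*w^2 + 596*w - 593) - 80*w^2 - 170*w + 210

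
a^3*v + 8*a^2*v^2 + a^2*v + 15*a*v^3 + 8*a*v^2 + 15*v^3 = (a + 3*v)*(a + 5*v)*(a*v + v)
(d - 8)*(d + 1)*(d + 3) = d^3 - 4*d^2 - 29*d - 24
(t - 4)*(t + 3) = t^2 - t - 12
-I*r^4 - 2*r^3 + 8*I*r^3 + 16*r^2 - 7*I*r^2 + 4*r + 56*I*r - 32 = (r - 8)*(r - 4*I)*(r + I)*(-I*r + 1)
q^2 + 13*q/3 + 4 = (q + 4/3)*(q + 3)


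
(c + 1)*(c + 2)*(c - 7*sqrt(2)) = c^3 - 7*sqrt(2)*c^2 + 3*c^2 - 21*sqrt(2)*c + 2*c - 14*sqrt(2)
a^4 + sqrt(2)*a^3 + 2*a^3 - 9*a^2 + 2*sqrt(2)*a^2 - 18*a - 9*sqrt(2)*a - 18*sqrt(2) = (a - 3)*(a + 2)*(a + 3)*(a + sqrt(2))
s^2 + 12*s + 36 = (s + 6)^2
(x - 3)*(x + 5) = x^2 + 2*x - 15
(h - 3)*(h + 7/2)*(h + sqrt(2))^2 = h^4 + h^3/2 + 2*sqrt(2)*h^3 - 17*h^2/2 + sqrt(2)*h^2 - 21*sqrt(2)*h + h - 21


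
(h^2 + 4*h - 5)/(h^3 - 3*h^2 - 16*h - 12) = (-h^2 - 4*h + 5)/(-h^3 + 3*h^2 + 16*h + 12)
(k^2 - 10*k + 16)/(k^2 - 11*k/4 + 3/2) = 4*(k - 8)/(4*k - 3)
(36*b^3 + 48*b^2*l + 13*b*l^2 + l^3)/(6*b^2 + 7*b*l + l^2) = 6*b + l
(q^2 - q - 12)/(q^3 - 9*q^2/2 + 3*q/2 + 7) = 2*(q^2 - q - 12)/(2*q^3 - 9*q^2 + 3*q + 14)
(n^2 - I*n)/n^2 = (n - I)/n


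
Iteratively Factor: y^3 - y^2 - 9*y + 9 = (y - 1)*(y^2 - 9) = (y - 1)*(y + 3)*(y - 3)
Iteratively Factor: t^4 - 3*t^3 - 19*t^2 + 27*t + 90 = (t - 5)*(t^3 + 2*t^2 - 9*t - 18) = (t - 5)*(t + 2)*(t^2 - 9) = (t - 5)*(t + 2)*(t + 3)*(t - 3)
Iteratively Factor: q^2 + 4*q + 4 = (q + 2)*(q + 2)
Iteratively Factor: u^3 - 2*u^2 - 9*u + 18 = (u - 2)*(u^2 - 9) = (u - 2)*(u + 3)*(u - 3)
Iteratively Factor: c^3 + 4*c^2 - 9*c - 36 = (c + 4)*(c^2 - 9) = (c - 3)*(c + 4)*(c + 3)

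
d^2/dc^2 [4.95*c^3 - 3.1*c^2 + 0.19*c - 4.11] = 29.7*c - 6.2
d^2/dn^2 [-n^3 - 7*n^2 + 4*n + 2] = -6*n - 14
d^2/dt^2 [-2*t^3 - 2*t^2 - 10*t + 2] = -12*t - 4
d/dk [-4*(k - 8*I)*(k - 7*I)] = -8*k + 60*I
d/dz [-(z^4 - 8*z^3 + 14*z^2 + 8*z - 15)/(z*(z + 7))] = (-2*z^5 - 13*z^4 + 112*z^3 - 90*z^2 - 30*z - 105)/(z^2*(z^2 + 14*z + 49))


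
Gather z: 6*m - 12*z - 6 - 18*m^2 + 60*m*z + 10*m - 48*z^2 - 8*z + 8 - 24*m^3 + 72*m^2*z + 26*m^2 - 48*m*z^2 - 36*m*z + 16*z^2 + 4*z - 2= -24*m^3 + 8*m^2 + 16*m + z^2*(-48*m - 32) + z*(72*m^2 + 24*m - 16)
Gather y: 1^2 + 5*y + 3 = 5*y + 4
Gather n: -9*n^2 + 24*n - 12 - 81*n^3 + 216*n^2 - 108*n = -81*n^3 + 207*n^2 - 84*n - 12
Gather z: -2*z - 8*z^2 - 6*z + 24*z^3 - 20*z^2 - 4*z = 24*z^3 - 28*z^2 - 12*z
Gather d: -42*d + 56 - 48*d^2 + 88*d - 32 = -48*d^2 + 46*d + 24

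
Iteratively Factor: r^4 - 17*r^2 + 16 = (r - 4)*(r^3 + 4*r^2 - r - 4) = (r - 4)*(r - 1)*(r^2 + 5*r + 4) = (r - 4)*(r - 1)*(r + 4)*(r + 1)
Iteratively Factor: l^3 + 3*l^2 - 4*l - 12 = (l + 3)*(l^2 - 4) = (l + 2)*(l + 3)*(l - 2)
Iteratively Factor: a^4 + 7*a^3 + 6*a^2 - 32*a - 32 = (a - 2)*(a^3 + 9*a^2 + 24*a + 16) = (a - 2)*(a + 1)*(a^2 + 8*a + 16) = (a - 2)*(a + 1)*(a + 4)*(a + 4)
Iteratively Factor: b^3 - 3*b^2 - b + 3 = (b - 1)*(b^2 - 2*b - 3) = (b - 1)*(b + 1)*(b - 3)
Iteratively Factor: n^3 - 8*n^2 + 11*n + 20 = (n - 4)*(n^2 - 4*n - 5) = (n - 4)*(n + 1)*(n - 5)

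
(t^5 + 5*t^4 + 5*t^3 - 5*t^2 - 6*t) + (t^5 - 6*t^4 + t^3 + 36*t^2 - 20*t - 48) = 2*t^5 - t^4 + 6*t^3 + 31*t^2 - 26*t - 48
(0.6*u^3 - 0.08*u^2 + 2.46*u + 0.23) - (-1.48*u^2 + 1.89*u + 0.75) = 0.6*u^3 + 1.4*u^2 + 0.57*u - 0.52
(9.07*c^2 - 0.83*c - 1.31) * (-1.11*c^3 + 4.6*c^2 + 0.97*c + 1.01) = -10.0677*c^5 + 42.6433*c^4 + 6.434*c^3 + 2.3296*c^2 - 2.109*c - 1.3231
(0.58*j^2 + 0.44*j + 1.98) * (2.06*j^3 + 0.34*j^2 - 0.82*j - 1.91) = 1.1948*j^5 + 1.1036*j^4 + 3.7528*j^3 - 0.7954*j^2 - 2.464*j - 3.7818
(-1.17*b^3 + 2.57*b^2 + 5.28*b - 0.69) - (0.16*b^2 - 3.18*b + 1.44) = -1.17*b^3 + 2.41*b^2 + 8.46*b - 2.13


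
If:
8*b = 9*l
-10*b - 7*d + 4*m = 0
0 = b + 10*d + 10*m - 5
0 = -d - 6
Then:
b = 85/13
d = -6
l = 680/117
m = 76/13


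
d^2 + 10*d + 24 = (d + 4)*(d + 6)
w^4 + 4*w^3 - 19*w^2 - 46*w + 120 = (w - 3)*(w - 2)*(w + 4)*(w + 5)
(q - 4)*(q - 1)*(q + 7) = q^3 + 2*q^2 - 31*q + 28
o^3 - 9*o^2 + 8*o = o*(o - 8)*(o - 1)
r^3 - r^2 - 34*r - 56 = (r - 7)*(r + 2)*(r + 4)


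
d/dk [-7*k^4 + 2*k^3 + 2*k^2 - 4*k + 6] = -28*k^3 + 6*k^2 + 4*k - 4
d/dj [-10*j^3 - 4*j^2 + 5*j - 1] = -30*j^2 - 8*j + 5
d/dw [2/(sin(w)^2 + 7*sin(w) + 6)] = -2*(2*sin(w) + 7)*cos(w)/(sin(w)^2 + 7*sin(w) + 6)^2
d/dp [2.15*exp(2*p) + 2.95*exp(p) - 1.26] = (4.3*exp(p) + 2.95)*exp(p)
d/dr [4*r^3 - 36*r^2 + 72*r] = 12*r^2 - 72*r + 72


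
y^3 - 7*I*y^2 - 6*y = y*(y - 6*I)*(y - I)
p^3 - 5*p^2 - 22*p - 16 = (p - 8)*(p + 1)*(p + 2)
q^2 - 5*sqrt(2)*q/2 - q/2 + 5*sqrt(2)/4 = (q - 1/2)*(q - 5*sqrt(2)/2)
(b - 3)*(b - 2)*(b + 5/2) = b^3 - 5*b^2/2 - 13*b/2 + 15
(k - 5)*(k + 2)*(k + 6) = k^3 + 3*k^2 - 28*k - 60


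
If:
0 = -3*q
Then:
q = 0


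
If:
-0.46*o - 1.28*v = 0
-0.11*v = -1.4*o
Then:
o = 0.00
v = 0.00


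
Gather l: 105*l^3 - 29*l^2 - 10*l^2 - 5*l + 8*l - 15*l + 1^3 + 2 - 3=105*l^3 - 39*l^2 - 12*l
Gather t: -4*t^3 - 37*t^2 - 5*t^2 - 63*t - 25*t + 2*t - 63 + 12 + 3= -4*t^3 - 42*t^2 - 86*t - 48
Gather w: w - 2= w - 2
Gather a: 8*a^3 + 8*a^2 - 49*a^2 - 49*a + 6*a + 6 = 8*a^3 - 41*a^2 - 43*a + 6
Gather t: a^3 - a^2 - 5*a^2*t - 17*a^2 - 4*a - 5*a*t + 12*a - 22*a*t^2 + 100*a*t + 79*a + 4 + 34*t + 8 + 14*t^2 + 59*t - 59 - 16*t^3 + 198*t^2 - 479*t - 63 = a^3 - 18*a^2 + 87*a - 16*t^3 + t^2*(212 - 22*a) + t*(-5*a^2 + 95*a - 386) - 110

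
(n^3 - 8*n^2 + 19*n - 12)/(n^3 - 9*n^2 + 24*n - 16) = (n - 3)/(n - 4)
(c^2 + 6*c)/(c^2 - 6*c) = (c + 6)/(c - 6)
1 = 1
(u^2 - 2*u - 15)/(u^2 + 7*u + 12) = (u - 5)/(u + 4)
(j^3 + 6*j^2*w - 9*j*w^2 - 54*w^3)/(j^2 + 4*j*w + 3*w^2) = (j^2 + 3*j*w - 18*w^2)/(j + w)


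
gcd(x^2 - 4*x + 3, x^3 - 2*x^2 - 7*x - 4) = 1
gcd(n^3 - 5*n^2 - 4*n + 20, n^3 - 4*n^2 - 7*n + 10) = n^2 - 3*n - 10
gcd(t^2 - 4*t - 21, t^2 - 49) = t - 7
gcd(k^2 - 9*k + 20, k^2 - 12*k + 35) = k - 5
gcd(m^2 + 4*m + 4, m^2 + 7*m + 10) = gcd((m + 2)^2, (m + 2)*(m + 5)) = m + 2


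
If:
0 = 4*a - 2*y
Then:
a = y/2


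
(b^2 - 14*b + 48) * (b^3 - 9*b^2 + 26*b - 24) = b^5 - 23*b^4 + 200*b^3 - 820*b^2 + 1584*b - 1152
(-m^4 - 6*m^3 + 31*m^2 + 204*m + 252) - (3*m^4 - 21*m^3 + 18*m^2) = -4*m^4 + 15*m^3 + 13*m^2 + 204*m + 252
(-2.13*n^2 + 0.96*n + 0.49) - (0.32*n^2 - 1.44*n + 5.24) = -2.45*n^2 + 2.4*n - 4.75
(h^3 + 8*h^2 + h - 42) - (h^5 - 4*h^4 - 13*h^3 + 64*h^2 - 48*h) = -h^5 + 4*h^4 + 14*h^3 - 56*h^2 + 49*h - 42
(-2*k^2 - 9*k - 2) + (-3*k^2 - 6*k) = -5*k^2 - 15*k - 2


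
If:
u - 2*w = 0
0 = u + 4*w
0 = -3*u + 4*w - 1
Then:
No Solution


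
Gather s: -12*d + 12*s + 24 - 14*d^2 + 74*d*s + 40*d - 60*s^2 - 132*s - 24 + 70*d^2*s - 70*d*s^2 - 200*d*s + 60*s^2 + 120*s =-14*d^2 - 70*d*s^2 + 28*d + s*(70*d^2 - 126*d)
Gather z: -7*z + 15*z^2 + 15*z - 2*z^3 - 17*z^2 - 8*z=-2*z^3 - 2*z^2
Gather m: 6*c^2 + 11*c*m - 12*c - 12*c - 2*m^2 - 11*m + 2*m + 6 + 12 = 6*c^2 - 24*c - 2*m^2 + m*(11*c - 9) + 18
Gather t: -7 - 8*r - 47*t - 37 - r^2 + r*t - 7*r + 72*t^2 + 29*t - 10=-r^2 - 15*r + 72*t^2 + t*(r - 18) - 54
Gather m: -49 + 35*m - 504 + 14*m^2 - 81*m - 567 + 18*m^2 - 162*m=32*m^2 - 208*m - 1120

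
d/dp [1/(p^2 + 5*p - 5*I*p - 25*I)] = (-2*p - 5 + 5*I)/(p^2 + 5*p - 5*I*p - 25*I)^2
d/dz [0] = 0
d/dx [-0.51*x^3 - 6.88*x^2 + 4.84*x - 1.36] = -1.53*x^2 - 13.76*x + 4.84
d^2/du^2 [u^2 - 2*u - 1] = 2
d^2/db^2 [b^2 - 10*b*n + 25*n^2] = 2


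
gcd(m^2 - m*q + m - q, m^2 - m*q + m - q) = -m^2 + m*q - m + q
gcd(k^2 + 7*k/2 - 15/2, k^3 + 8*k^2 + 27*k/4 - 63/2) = k - 3/2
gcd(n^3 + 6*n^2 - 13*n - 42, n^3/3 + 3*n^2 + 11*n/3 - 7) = n + 7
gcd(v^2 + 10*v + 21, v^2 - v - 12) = v + 3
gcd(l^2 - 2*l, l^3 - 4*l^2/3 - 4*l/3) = l^2 - 2*l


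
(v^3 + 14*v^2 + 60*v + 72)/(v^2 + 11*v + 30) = (v^2 + 8*v + 12)/(v + 5)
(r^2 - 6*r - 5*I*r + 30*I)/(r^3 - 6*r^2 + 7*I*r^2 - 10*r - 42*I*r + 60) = (r - 5*I)/(r^2 + 7*I*r - 10)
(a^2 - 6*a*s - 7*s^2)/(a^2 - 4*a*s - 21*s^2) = (a + s)/(a + 3*s)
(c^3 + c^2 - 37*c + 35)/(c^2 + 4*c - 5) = (c^2 + 2*c - 35)/(c + 5)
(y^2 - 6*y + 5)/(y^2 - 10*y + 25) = (y - 1)/(y - 5)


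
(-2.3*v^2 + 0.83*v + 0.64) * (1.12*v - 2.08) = -2.576*v^3 + 5.7136*v^2 - 1.0096*v - 1.3312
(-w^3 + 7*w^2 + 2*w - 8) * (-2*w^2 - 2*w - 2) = 2*w^5 - 12*w^4 - 16*w^3 - 2*w^2 + 12*w + 16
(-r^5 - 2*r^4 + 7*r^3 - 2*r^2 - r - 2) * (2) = -2*r^5 - 4*r^4 + 14*r^3 - 4*r^2 - 2*r - 4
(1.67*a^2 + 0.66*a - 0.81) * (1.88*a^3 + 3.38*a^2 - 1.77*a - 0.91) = 3.1396*a^5 + 6.8854*a^4 - 2.2479*a^3 - 5.4257*a^2 + 0.8331*a + 0.7371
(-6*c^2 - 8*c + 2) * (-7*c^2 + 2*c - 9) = 42*c^4 + 44*c^3 + 24*c^2 + 76*c - 18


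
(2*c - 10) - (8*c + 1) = -6*c - 11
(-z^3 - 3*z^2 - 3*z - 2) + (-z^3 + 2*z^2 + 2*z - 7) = -2*z^3 - z^2 - z - 9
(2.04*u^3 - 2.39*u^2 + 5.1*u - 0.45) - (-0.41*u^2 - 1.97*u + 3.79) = 2.04*u^3 - 1.98*u^2 + 7.07*u - 4.24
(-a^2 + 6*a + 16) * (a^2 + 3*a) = -a^4 + 3*a^3 + 34*a^2 + 48*a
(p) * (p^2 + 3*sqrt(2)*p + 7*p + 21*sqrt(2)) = p^3 + 3*sqrt(2)*p^2 + 7*p^2 + 21*sqrt(2)*p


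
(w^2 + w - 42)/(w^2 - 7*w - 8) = (-w^2 - w + 42)/(-w^2 + 7*w + 8)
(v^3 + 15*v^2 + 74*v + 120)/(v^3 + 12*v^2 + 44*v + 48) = (v + 5)/(v + 2)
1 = 1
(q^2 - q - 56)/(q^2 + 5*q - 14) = (q - 8)/(q - 2)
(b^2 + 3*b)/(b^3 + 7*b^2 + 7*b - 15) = b/(b^2 + 4*b - 5)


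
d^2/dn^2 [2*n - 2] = 0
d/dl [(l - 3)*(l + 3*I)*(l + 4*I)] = 3*l^2 + l*(-6 + 14*I) - 12 - 21*I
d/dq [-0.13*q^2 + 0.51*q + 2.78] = 0.51 - 0.26*q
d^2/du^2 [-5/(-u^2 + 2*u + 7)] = 10*(u^2 - 2*u - 4*(u - 1)^2 - 7)/(-u^2 + 2*u + 7)^3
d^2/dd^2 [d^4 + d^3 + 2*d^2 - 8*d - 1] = 12*d^2 + 6*d + 4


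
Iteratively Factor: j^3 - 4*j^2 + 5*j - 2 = (j - 1)*(j^2 - 3*j + 2) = (j - 2)*(j - 1)*(j - 1)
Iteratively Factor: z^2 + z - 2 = (z - 1)*(z + 2)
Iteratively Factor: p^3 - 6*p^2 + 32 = (p - 4)*(p^2 - 2*p - 8) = (p - 4)*(p + 2)*(p - 4)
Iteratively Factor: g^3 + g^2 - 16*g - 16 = (g + 1)*(g^2 - 16) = (g - 4)*(g + 1)*(g + 4)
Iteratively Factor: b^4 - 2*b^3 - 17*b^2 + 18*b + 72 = (b + 2)*(b^3 - 4*b^2 - 9*b + 36) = (b + 2)*(b + 3)*(b^2 - 7*b + 12) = (b - 3)*(b + 2)*(b + 3)*(b - 4)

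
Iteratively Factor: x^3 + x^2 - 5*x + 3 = (x - 1)*(x^2 + 2*x - 3) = (x - 1)^2*(x + 3)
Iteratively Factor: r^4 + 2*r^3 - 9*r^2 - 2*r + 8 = (r + 4)*(r^3 - 2*r^2 - r + 2) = (r + 1)*(r + 4)*(r^2 - 3*r + 2) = (r - 2)*(r + 1)*(r + 4)*(r - 1)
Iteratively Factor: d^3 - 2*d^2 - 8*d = (d + 2)*(d^2 - 4*d) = d*(d + 2)*(d - 4)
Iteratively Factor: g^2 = (g)*(g)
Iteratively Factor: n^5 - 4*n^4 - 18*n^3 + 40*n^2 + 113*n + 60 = (n + 3)*(n^4 - 7*n^3 + 3*n^2 + 31*n + 20) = (n - 4)*(n + 3)*(n^3 - 3*n^2 - 9*n - 5) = (n - 4)*(n + 1)*(n + 3)*(n^2 - 4*n - 5) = (n - 4)*(n + 1)^2*(n + 3)*(n - 5)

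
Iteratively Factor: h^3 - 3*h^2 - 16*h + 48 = (h + 4)*(h^2 - 7*h + 12) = (h - 4)*(h + 4)*(h - 3)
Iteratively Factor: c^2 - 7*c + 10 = (c - 5)*(c - 2)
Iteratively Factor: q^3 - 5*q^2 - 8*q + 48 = (q + 3)*(q^2 - 8*q + 16) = (q - 4)*(q + 3)*(q - 4)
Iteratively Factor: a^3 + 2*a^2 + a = (a + 1)*(a^2 + a) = a*(a + 1)*(a + 1)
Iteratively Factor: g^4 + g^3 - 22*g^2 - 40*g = (g - 5)*(g^3 + 6*g^2 + 8*g) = g*(g - 5)*(g^2 + 6*g + 8) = g*(g - 5)*(g + 2)*(g + 4)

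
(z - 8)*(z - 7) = z^2 - 15*z + 56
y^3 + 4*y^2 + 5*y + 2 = (y + 1)^2*(y + 2)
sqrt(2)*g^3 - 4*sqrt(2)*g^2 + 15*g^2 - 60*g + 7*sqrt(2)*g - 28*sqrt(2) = (g - 4)*(g + 7*sqrt(2))*(sqrt(2)*g + 1)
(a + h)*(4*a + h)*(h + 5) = 4*a^2*h + 20*a^2 + 5*a*h^2 + 25*a*h + h^3 + 5*h^2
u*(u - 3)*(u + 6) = u^3 + 3*u^2 - 18*u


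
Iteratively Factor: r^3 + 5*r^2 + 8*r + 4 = (r + 1)*(r^2 + 4*r + 4) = (r + 1)*(r + 2)*(r + 2)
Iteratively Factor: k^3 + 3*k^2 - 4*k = (k)*(k^2 + 3*k - 4) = k*(k + 4)*(k - 1)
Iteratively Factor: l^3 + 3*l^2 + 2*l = (l + 1)*(l^2 + 2*l) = (l + 1)*(l + 2)*(l)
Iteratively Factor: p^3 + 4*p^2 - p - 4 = (p + 1)*(p^2 + 3*p - 4) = (p + 1)*(p + 4)*(p - 1)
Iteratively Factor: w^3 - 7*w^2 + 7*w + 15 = (w + 1)*(w^2 - 8*w + 15) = (w - 3)*(w + 1)*(w - 5)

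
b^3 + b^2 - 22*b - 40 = (b - 5)*(b + 2)*(b + 4)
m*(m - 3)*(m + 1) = m^3 - 2*m^2 - 3*m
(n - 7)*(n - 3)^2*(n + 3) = n^4 - 10*n^3 + 12*n^2 + 90*n - 189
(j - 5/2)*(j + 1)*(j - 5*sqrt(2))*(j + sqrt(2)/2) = j^4 - 9*sqrt(2)*j^3/2 - 3*j^3/2 - 15*j^2/2 + 27*sqrt(2)*j^2/4 + 15*j/2 + 45*sqrt(2)*j/4 + 25/2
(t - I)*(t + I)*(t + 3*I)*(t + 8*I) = t^4 + 11*I*t^3 - 23*t^2 + 11*I*t - 24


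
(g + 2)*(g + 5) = g^2 + 7*g + 10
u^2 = u^2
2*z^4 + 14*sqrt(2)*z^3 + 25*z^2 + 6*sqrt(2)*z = z*(z + 6*sqrt(2))*(sqrt(2)*z + 1)^2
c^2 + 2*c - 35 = (c - 5)*(c + 7)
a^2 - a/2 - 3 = (a - 2)*(a + 3/2)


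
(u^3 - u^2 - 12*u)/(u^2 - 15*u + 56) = u*(u^2 - u - 12)/(u^2 - 15*u + 56)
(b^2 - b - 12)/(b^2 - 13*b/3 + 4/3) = 3*(b + 3)/(3*b - 1)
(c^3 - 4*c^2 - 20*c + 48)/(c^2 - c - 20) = (c^2 - 8*c + 12)/(c - 5)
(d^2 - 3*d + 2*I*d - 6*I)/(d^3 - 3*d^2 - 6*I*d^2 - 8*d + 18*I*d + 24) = (d + 2*I)/(d^2 - 6*I*d - 8)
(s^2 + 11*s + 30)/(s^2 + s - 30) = (s + 5)/(s - 5)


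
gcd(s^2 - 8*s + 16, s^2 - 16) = s - 4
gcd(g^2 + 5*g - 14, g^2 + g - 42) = g + 7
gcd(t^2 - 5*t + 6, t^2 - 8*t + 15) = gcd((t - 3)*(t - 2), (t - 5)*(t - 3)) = t - 3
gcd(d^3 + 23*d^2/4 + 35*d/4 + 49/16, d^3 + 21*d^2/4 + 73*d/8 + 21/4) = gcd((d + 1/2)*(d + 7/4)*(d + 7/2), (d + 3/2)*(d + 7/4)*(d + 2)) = d + 7/4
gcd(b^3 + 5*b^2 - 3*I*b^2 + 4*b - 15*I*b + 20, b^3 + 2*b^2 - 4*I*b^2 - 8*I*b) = b - 4*I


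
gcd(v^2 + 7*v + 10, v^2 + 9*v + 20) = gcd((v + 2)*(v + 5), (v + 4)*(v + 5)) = v + 5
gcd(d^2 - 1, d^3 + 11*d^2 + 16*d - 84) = 1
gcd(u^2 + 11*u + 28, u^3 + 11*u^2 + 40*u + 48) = u + 4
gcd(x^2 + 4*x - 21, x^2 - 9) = x - 3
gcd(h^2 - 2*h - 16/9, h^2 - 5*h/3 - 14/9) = h + 2/3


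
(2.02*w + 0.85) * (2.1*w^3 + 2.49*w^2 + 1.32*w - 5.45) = 4.242*w^4 + 6.8148*w^3 + 4.7829*w^2 - 9.887*w - 4.6325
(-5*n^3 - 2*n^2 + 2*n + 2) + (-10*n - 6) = -5*n^3 - 2*n^2 - 8*n - 4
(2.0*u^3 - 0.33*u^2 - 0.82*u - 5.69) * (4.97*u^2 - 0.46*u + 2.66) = 9.94*u^5 - 2.5601*u^4 + 1.3964*u^3 - 28.7799*u^2 + 0.4362*u - 15.1354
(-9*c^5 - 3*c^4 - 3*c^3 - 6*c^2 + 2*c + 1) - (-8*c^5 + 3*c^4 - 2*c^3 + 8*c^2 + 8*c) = -c^5 - 6*c^4 - c^3 - 14*c^2 - 6*c + 1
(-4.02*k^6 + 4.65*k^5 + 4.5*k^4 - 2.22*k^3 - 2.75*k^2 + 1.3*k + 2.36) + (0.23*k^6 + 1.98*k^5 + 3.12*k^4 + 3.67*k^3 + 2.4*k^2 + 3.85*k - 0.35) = -3.79*k^6 + 6.63*k^5 + 7.62*k^4 + 1.45*k^3 - 0.35*k^2 + 5.15*k + 2.01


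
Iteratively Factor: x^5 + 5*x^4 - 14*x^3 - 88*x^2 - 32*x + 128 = (x - 1)*(x^4 + 6*x^3 - 8*x^2 - 96*x - 128) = (x - 1)*(x + 4)*(x^3 + 2*x^2 - 16*x - 32) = (x - 1)*(x + 4)^2*(x^2 - 2*x - 8) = (x - 4)*(x - 1)*(x + 4)^2*(x + 2)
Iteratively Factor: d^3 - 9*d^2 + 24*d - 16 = (d - 4)*(d^2 - 5*d + 4) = (d - 4)*(d - 1)*(d - 4)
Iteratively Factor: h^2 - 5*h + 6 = (h - 3)*(h - 2)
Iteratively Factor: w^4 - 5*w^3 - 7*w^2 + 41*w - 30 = (w + 3)*(w^3 - 8*w^2 + 17*w - 10) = (w - 5)*(w + 3)*(w^2 - 3*w + 2) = (w - 5)*(w - 1)*(w + 3)*(w - 2)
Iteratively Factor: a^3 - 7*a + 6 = (a - 1)*(a^2 + a - 6) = (a - 2)*(a - 1)*(a + 3)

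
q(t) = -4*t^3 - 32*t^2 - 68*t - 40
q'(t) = -12*t^2 - 64*t - 68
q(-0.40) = -17.66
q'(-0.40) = -44.32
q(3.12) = -685.15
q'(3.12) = -384.49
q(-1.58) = 3.33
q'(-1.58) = 3.16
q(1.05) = -151.31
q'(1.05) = -148.43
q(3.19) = -712.40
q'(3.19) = -394.27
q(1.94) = -321.56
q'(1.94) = -237.32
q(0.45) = -77.44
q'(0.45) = -99.23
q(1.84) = -298.38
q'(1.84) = -226.39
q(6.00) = -2464.00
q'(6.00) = -884.00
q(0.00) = -40.00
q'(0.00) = -68.00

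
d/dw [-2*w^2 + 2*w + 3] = 2 - 4*w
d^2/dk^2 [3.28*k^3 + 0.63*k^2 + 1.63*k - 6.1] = 19.68*k + 1.26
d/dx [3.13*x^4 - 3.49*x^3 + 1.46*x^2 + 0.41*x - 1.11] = 12.52*x^3 - 10.47*x^2 + 2.92*x + 0.41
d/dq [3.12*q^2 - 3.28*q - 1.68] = 6.24*q - 3.28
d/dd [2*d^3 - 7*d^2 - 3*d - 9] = 6*d^2 - 14*d - 3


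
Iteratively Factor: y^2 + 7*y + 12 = (y + 3)*(y + 4)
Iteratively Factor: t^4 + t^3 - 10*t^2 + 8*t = (t + 4)*(t^3 - 3*t^2 + 2*t) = t*(t + 4)*(t^2 - 3*t + 2) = t*(t - 2)*(t + 4)*(t - 1)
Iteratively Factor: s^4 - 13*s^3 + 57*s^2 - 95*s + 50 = (s - 2)*(s^3 - 11*s^2 + 35*s - 25) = (s - 5)*(s - 2)*(s^2 - 6*s + 5) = (s - 5)*(s - 2)*(s - 1)*(s - 5)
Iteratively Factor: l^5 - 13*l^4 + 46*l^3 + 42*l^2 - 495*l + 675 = (l - 3)*(l^4 - 10*l^3 + 16*l^2 + 90*l - 225) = (l - 3)*(l + 3)*(l^3 - 13*l^2 + 55*l - 75) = (l - 3)^2*(l + 3)*(l^2 - 10*l + 25) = (l - 5)*(l - 3)^2*(l + 3)*(l - 5)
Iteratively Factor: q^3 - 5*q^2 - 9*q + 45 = (q - 5)*(q^2 - 9) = (q - 5)*(q + 3)*(q - 3)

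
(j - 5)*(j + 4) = j^2 - j - 20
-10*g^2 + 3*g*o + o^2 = (-2*g + o)*(5*g + o)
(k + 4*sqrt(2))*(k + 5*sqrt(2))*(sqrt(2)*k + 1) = sqrt(2)*k^3 + 19*k^2 + 49*sqrt(2)*k + 40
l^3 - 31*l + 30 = (l - 5)*(l - 1)*(l + 6)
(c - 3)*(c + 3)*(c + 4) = c^3 + 4*c^2 - 9*c - 36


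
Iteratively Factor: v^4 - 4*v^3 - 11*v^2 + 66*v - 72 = (v + 4)*(v^3 - 8*v^2 + 21*v - 18) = (v - 2)*(v + 4)*(v^2 - 6*v + 9) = (v - 3)*(v - 2)*(v + 4)*(v - 3)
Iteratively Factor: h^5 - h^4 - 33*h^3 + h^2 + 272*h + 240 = (h + 1)*(h^4 - 2*h^3 - 31*h^2 + 32*h + 240) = (h + 1)*(h + 4)*(h^3 - 6*h^2 - 7*h + 60) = (h + 1)*(h + 3)*(h + 4)*(h^2 - 9*h + 20) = (h - 4)*(h + 1)*(h + 3)*(h + 4)*(h - 5)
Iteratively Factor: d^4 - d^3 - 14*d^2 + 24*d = (d)*(d^3 - d^2 - 14*d + 24) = d*(d - 3)*(d^2 + 2*d - 8) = d*(d - 3)*(d - 2)*(d + 4)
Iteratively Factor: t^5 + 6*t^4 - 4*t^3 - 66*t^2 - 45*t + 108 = (t - 3)*(t^4 + 9*t^3 + 23*t^2 + 3*t - 36) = (t - 3)*(t - 1)*(t^3 + 10*t^2 + 33*t + 36) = (t - 3)*(t - 1)*(t + 3)*(t^2 + 7*t + 12) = (t - 3)*(t - 1)*(t + 3)*(t + 4)*(t + 3)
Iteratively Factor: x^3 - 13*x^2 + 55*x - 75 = (x - 5)*(x^2 - 8*x + 15) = (x - 5)*(x - 3)*(x - 5)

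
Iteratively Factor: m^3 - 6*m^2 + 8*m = (m)*(m^2 - 6*m + 8) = m*(m - 4)*(m - 2)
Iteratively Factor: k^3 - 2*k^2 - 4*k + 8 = (k - 2)*(k^2 - 4) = (k - 2)*(k + 2)*(k - 2)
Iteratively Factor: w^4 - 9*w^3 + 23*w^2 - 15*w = (w - 1)*(w^3 - 8*w^2 + 15*w) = w*(w - 1)*(w^2 - 8*w + 15) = w*(w - 5)*(w - 1)*(w - 3)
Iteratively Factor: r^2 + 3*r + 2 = (r + 2)*(r + 1)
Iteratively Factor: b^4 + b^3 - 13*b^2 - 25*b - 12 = (b - 4)*(b^3 + 5*b^2 + 7*b + 3) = (b - 4)*(b + 1)*(b^2 + 4*b + 3) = (b - 4)*(b + 1)*(b + 3)*(b + 1)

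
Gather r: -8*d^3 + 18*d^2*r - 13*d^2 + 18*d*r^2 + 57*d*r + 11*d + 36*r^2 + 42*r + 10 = -8*d^3 - 13*d^2 + 11*d + r^2*(18*d + 36) + r*(18*d^2 + 57*d + 42) + 10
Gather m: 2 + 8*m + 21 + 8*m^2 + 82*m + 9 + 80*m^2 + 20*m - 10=88*m^2 + 110*m + 22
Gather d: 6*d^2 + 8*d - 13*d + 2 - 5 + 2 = 6*d^2 - 5*d - 1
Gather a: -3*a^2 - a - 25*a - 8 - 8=-3*a^2 - 26*a - 16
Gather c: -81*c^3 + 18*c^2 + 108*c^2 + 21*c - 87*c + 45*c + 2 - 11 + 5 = -81*c^3 + 126*c^2 - 21*c - 4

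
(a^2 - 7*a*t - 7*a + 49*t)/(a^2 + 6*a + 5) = (a^2 - 7*a*t - 7*a + 49*t)/(a^2 + 6*a + 5)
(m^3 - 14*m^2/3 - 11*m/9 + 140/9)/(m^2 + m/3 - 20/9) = (3*m^2 - 19*m + 28)/(3*m - 4)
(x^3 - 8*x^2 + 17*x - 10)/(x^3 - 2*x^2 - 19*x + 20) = (x - 2)/(x + 4)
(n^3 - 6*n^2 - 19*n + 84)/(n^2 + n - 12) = n - 7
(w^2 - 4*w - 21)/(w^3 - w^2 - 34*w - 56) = (w + 3)/(w^2 + 6*w + 8)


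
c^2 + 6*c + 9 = (c + 3)^2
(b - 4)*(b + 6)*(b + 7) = b^3 + 9*b^2 - 10*b - 168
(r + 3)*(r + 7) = r^2 + 10*r + 21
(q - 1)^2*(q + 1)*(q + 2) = q^4 + q^3 - 3*q^2 - q + 2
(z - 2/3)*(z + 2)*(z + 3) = z^3 + 13*z^2/3 + 8*z/3 - 4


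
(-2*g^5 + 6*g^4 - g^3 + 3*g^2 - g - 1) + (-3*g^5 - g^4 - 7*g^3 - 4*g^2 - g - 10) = -5*g^5 + 5*g^4 - 8*g^3 - g^2 - 2*g - 11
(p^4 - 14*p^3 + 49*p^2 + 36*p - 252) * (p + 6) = p^5 - 8*p^4 - 35*p^3 + 330*p^2 - 36*p - 1512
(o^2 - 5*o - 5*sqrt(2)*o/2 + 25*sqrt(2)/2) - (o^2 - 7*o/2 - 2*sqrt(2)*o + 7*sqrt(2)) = -3*o/2 - sqrt(2)*o/2 + 11*sqrt(2)/2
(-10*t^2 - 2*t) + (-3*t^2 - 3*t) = -13*t^2 - 5*t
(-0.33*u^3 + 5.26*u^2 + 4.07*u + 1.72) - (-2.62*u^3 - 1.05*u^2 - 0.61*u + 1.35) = 2.29*u^3 + 6.31*u^2 + 4.68*u + 0.37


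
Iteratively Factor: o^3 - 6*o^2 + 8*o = (o - 2)*(o^2 - 4*o) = (o - 4)*(o - 2)*(o)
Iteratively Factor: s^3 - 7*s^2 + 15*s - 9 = (s - 1)*(s^2 - 6*s + 9) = (s - 3)*(s - 1)*(s - 3)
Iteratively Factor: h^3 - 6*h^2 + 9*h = (h - 3)*(h^2 - 3*h) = h*(h - 3)*(h - 3)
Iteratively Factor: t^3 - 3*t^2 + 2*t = (t - 1)*(t^2 - 2*t) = t*(t - 1)*(t - 2)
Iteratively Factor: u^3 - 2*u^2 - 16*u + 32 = (u - 4)*(u^2 + 2*u - 8) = (u - 4)*(u - 2)*(u + 4)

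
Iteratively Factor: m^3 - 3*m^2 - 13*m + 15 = (m - 5)*(m^2 + 2*m - 3) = (m - 5)*(m + 3)*(m - 1)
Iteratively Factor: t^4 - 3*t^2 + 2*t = (t + 2)*(t^3 - 2*t^2 + t) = t*(t + 2)*(t^2 - 2*t + 1) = t*(t - 1)*(t + 2)*(t - 1)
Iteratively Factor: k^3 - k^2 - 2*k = (k + 1)*(k^2 - 2*k) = (k - 2)*(k + 1)*(k)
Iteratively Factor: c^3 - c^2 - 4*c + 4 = (c - 2)*(c^2 + c - 2) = (c - 2)*(c - 1)*(c + 2)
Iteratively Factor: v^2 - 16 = (v + 4)*(v - 4)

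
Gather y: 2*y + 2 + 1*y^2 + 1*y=y^2 + 3*y + 2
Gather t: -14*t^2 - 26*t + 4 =-14*t^2 - 26*t + 4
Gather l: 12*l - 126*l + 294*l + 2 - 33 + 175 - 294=180*l - 150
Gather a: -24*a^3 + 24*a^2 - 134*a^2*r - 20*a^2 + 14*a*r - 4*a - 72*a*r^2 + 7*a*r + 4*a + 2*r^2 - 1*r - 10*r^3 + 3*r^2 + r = -24*a^3 + a^2*(4 - 134*r) + a*(-72*r^2 + 21*r) - 10*r^3 + 5*r^2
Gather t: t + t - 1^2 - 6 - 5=2*t - 12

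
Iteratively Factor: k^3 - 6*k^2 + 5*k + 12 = (k - 3)*(k^2 - 3*k - 4) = (k - 3)*(k + 1)*(k - 4)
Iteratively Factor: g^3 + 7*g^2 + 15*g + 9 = (g + 3)*(g^2 + 4*g + 3) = (g + 3)^2*(g + 1)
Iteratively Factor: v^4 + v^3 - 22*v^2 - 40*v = (v - 5)*(v^3 + 6*v^2 + 8*v) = (v - 5)*(v + 2)*(v^2 + 4*v) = (v - 5)*(v + 2)*(v + 4)*(v)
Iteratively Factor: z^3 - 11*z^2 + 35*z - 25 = (z - 5)*(z^2 - 6*z + 5) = (z - 5)*(z - 1)*(z - 5)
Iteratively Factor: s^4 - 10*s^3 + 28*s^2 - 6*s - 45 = (s - 3)*(s^3 - 7*s^2 + 7*s + 15) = (s - 3)^2*(s^2 - 4*s - 5) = (s - 5)*(s - 3)^2*(s + 1)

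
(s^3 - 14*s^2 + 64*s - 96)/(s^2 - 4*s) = s - 10 + 24/s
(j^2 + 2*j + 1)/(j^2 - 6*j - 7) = (j + 1)/(j - 7)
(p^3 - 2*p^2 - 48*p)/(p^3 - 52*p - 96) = p/(p + 2)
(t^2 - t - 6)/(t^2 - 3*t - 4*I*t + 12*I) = (t + 2)/(t - 4*I)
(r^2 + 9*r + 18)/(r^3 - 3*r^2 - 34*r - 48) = (r + 6)/(r^2 - 6*r - 16)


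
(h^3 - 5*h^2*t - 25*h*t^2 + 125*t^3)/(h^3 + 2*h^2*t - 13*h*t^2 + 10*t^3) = (h^2 - 10*h*t + 25*t^2)/(h^2 - 3*h*t + 2*t^2)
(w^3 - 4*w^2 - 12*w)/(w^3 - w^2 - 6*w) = (w - 6)/(w - 3)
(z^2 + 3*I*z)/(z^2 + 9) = z/(z - 3*I)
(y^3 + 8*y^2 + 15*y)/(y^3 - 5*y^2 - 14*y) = (y^2 + 8*y + 15)/(y^2 - 5*y - 14)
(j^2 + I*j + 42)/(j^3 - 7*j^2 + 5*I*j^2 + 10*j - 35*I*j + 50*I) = (j^2 + I*j + 42)/(j^3 + j^2*(-7 + 5*I) + j*(10 - 35*I) + 50*I)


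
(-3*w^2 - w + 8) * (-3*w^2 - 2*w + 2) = 9*w^4 + 9*w^3 - 28*w^2 - 18*w + 16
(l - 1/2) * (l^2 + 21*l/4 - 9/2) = l^3 + 19*l^2/4 - 57*l/8 + 9/4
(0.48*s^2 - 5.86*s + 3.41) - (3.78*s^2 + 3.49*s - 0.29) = -3.3*s^2 - 9.35*s + 3.7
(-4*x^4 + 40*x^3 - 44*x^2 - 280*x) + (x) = -4*x^4 + 40*x^3 - 44*x^2 - 279*x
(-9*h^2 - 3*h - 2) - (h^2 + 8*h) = -10*h^2 - 11*h - 2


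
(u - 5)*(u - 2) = u^2 - 7*u + 10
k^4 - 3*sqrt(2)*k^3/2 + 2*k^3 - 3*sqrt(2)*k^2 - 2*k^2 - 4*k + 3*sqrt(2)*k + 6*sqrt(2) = (k + 2)*(k - 3*sqrt(2)/2)*(k - sqrt(2))*(k + sqrt(2))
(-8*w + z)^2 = 64*w^2 - 16*w*z + z^2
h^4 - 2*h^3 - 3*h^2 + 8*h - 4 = (h - 2)*(h - 1)^2*(h + 2)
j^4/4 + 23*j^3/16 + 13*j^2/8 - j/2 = j*(j/4 + 1)*(j - 1/4)*(j + 2)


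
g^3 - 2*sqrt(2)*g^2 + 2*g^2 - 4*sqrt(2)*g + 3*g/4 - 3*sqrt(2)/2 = (g + 1/2)*(g + 3/2)*(g - 2*sqrt(2))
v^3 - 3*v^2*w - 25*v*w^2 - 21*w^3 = (v - 7*w)*(v + w)*(v + 3*w)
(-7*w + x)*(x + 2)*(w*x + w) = -7*w^2*x^2 - 21*w^2*x - 14*w^2 + w*x^3 + 3*w*x^2 + 2*w*x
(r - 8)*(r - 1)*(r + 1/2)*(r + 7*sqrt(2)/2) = r^4 - 17*r^3/2 + 7*sqrt(2)*r^3/2 - 119*sqrt(2)*r^2/4 + 7*r^2/2 + 4*r + 49*sqrt(2)*r/4 + 14*sqrt(2)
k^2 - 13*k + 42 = (k - 7)*(k - 6)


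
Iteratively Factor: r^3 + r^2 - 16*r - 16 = (r + 1)*(r^2 - 16) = (r + 1)*(r + 4)*(r - 4)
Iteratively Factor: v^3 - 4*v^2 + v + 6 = (v + 1)*(v^2 - 5*v + 6) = (v - 3)*(v + 1)*(v - 2)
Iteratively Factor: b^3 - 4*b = (b - 2)*(b^2 + 2*b) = (b - 2)*(b + 2)*(b)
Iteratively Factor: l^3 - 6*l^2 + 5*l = (l)*(l^2 - 6*l + 5) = l*(l - 5)*(l - 1)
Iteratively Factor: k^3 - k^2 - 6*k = (k + 2)*(k^2 - 3*k) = k*(k + 2)*(k - 3)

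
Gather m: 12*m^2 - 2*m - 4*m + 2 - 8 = 12*m^2 - 6*m - 6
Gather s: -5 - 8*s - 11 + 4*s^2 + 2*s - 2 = 4*s^2 - 6*s - 18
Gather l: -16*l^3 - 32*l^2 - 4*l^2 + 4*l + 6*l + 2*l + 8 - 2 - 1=-16*l^3 - 36*l^2 + 12*l + 5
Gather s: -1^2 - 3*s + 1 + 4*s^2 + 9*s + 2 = 4*s^2 + 6*s + 2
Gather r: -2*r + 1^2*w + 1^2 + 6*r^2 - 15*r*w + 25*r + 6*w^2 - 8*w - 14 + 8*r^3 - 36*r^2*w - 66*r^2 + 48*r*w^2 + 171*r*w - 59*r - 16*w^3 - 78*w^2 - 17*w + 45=8*r^3 + r^2*(-36*w - 60) + r*(48*w^2 + 156*w - 36) - 16*w^3 - 72*w^2 - 24*w + 32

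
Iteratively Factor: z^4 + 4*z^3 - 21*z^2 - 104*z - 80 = (z + 4)*(z^3 - 21*z - 20) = (z + 4)^2*(z^2 - 4*z - 5) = (z + 1)*(z + 4)^2*(z - 5)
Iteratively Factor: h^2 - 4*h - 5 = (h - 5)*(h + 1)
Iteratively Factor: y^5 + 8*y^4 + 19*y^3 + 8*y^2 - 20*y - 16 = (y + 2)*(y^4 + 6*y^3 + 7*y^2 - 6*y - 8) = (y + 1)*(y + 2)*(y^3 + 5*y^2 + 2*y - 8) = (y - 1)*(y + 1)*(y + 2)*(y^2 + 6*y + 8) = (y - 1)*(y + 1)*(y + 2)*(y + 4)*(y + 2)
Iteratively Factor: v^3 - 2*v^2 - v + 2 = (v - 2)*(v^2 - 1) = (v - 2)*(v + 1)*(v - 1)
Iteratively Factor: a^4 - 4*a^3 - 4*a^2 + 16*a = (a - 4)*(a^3 - 4*a) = (a - 4)*(a - 2)*(a^2 + 2*a) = a*(a - 4)*(a - 2)*(a + 2)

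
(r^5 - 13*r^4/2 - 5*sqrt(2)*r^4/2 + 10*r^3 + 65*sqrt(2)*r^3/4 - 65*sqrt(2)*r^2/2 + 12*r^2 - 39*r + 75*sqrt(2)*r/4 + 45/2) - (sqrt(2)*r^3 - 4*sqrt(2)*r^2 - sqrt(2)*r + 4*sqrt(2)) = r^5 - 13*r^4/2 - 5*sqrt(2)*r^4/2 + 10*r^3 + 61*sqrt(2)*r^3/4 - 57*sqrt(2)*r^2/2 + 12*r^2 - 39*r + 79*sqrt(2)*r/4 - 4*sqrt(2) + 45/2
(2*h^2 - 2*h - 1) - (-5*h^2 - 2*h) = 7*h^2 - 1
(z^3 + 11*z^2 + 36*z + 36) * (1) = z^3 + 11*z^2 + 36*z + 36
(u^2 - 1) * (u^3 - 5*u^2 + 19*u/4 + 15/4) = u^5 - 5*u^4 + 15*u^3/4 + 35*u^2/4 - 19*u/4 - 15/4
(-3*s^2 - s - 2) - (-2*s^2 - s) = -s^2 - 2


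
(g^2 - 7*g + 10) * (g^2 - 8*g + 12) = g^4 - 15*g^3 + 78*g^2 - 164*g + 120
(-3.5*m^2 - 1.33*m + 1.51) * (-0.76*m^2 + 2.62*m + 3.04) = 2.66*m^4 - 8.1592*m^3 - 15.2722*m^2 - 0.0870000000000002*m + 4.5904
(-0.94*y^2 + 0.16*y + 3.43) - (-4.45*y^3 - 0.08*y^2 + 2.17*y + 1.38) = 4.45*y^3 - 0.86*y^2 - 2.01*y + 2.05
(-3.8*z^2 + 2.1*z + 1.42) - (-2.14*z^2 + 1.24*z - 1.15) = -1.66*z^2 + 0.86*z + 2.57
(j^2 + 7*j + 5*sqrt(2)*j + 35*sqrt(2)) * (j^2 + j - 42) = j^4 + 5*sqrt(2)*j^3 + 8*j^3 - 35*j^2 + 40*sqrt(2)*j^2 - 294*j - 175*sqrt(2)*j - 1470*sqrt(2)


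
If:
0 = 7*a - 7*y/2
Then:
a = y/2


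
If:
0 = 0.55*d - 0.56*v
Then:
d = 1.01818181818182*v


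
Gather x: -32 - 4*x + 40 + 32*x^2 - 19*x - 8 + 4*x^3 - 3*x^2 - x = 4*x^3 + 29*x^2 - 24*x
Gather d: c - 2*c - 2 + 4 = 2 - c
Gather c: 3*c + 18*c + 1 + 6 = 21*c + 7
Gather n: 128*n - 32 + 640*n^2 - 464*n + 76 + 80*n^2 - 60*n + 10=720*n^2 - 396*n + 54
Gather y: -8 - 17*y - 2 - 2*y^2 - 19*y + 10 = -2*y^2 - 36*y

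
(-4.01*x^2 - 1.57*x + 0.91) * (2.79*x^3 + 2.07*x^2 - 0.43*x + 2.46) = -11.1879*x^5 - 12.681*x^4 + 1.0133*x^3 - 7.3058*x^2 - 4.2535*x + 2.2386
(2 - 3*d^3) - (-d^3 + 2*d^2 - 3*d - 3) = -2*d^3 - 2*d^2 + 3*d + 5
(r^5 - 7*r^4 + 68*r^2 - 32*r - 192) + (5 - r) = r^5 - 7*r^4 + 68*r^2 - 33*r - 187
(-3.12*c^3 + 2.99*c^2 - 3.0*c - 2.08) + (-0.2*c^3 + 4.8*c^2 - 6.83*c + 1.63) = -3.32*c^3 + 7.79*c^2 - 9.83*c - 0.45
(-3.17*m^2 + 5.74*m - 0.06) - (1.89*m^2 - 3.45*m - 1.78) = -5.06*m^2 + 9.19*m + 1.72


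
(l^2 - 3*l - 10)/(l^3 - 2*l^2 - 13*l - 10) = 1/(l + 1)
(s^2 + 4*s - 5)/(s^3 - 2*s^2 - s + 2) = (s + 5)/(s^2 - s - 2)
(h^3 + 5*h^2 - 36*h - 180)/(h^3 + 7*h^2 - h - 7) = (h^3 + 5*h^2 - 36*h - 180)/(h^3 + 7*h^2 - h - 7)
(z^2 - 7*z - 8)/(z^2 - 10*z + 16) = (z + 1)/(z - 2)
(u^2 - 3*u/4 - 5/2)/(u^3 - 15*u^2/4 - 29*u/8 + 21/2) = 2*(4*u^2 - 3*u - 10)/(8*u^3 - 30*u^2 - 29*u + 84)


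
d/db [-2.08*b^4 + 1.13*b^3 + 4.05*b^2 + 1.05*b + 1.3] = -8.32*b^3 + 3.39*b^2 + 8.1*b + 1.05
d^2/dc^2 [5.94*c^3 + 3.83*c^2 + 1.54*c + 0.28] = 35.64*c + 7.66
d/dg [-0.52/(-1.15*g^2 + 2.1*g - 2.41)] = (1.092 - 1.196*g)/(1.15*g^2 - 2.1*g + 2.41)^2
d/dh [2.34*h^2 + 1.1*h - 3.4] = 4.68*h + 1.1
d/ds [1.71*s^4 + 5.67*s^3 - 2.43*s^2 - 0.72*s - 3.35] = 6.84*s^3 + 17.01*s^2 - 4.86*s - 0.72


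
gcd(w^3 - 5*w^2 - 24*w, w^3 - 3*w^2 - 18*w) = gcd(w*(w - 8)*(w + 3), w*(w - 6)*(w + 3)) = w^2 + 3*w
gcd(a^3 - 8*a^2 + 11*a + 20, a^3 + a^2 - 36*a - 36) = a + 1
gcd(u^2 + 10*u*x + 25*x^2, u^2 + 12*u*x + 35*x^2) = u + 5*x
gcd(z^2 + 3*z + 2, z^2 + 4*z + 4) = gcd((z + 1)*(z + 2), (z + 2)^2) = z + 2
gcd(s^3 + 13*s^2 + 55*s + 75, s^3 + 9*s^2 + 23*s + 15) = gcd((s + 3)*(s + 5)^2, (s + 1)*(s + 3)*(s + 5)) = s^2 + 8*s + 15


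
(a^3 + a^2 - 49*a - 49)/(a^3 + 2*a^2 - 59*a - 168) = (a^2 - 6*a - 7)/(a^2 - 5*a - 24)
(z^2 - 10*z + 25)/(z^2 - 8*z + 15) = (z - 5)/(z - 3)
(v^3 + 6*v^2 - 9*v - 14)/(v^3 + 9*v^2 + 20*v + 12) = (v^2 + 5*v - 14)/(v^2 + 8*v + 12)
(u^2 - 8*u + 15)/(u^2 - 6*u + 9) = (u - 5)/(u - 3)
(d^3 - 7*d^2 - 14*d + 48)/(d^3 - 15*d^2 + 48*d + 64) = (d^2 + d - 6)/(d^2 - 7*d - 8)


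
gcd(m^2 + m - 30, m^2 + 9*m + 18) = m + 6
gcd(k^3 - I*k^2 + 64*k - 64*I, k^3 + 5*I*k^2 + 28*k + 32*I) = k + 8*I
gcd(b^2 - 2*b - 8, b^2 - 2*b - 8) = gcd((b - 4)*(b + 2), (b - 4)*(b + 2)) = b^2 - 2*b - 8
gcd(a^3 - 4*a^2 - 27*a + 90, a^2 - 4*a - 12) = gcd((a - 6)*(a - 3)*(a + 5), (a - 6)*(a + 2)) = a - 6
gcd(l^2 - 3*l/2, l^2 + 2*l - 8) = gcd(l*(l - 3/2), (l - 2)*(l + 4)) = 1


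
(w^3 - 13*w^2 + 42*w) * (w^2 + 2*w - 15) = w^5 - 11*w^4 + w^3 + 279*w^2 - 630*w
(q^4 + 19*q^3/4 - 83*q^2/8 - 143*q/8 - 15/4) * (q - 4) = q^5 + 3*q^4/4 - 235*q^3/8 + 189*q^2/8 + 271*q/4 + 15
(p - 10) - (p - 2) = -8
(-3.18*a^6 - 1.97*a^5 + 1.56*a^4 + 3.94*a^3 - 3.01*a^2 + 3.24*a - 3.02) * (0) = 0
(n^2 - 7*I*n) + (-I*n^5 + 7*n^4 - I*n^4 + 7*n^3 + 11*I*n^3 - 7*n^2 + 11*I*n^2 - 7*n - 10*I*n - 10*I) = -I*n^5 + 7*n^4 - I*n^4 + 7*n^3 + 11*I*n^3 - 6*n^2 + 11*I*n^2 - 7*n - 17*I*n - 10*I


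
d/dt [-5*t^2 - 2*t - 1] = -10*t - 2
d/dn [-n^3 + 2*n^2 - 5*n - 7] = -3*n^2 + 4*n - 5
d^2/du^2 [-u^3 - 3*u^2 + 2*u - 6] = -6*u - 6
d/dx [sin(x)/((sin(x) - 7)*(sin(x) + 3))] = (cos(x)^2 - 22)*cos(x)/((sin(x) - 7)^2*(sin(x) + 3)^2)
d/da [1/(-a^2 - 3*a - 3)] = (2*a + 3)/(a^2 + 3*a + 3)^2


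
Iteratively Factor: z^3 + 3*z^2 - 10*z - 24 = (z + 2)*(z^2 + z - 12) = (z - 3)*(z + 2)*(z + 4)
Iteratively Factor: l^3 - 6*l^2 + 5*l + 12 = (l - 3)*(l^2 - 3*l - 4) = (l - 4)*(l - 3)*(l + 1)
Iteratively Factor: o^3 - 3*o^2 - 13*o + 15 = (o + 3)*(o^2 - 6*o + 5) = (o - 5)*(o + 3)*(o - 1)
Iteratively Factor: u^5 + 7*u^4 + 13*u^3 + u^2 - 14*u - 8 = (u + 1)*(u^4 + 6*u^3 + 7*u^2 - 6*u - 8) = (u - 1)*(u + 1)*(u^3 + 7*u^2 + 14*u + 8) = (u - 1)*(u + 1)*(u + 2)*(u^2 + 5*u + 4) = (u - 1)*(u + 1)*(u + 2)*(u + 4)*(u + 1)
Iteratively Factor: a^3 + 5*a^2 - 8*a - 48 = (a - 3)*(a^2 + 8*a + 16) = (a - 3)*(a + 4)*(a + 4)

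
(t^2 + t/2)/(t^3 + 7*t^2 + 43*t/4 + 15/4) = 2*t/(2*t^2 + 13*t + 15)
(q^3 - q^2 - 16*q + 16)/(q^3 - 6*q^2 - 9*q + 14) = (q^2 - 16)/(q^2 - 5*q - 14)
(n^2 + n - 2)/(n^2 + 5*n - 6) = (n + 2)/(n + 6)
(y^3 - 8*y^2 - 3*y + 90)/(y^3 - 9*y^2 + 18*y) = (y^2 - 2*y - 15)/(y*(y - 3))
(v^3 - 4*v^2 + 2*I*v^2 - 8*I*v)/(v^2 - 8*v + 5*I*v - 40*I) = v*(v^2 + 2*v*(-2 + I) - 8*I)/(v^2 + v*(-8 + 5*I) - 40*I)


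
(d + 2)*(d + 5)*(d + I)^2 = d^4 + 7*d^3 + 2*I*d^3 + 9*d^2 + 14*I*d^2 - 7*d + 20*I*d - 10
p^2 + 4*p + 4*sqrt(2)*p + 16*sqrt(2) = (p + 4)*(p + 4*sqrt(2))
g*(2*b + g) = 2*b*g + g^2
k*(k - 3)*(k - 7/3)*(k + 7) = k^4 + 5*k^3/3 - 91*k^2/3 + 49*k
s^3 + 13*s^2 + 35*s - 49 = (s - 1)*(s + 7)^2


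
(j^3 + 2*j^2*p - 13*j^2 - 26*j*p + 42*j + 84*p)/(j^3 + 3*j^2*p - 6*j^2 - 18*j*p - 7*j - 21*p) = (j^2 + 2*j*p - 6*j - 12*p)/(j^2 + 3*j*p + j + 3*p)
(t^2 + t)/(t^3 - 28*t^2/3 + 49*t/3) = 3*(t + 1)/(3*t^2 - 28*t + 49)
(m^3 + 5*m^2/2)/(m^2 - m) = m*(2*m + 5)/(2*(m - 1))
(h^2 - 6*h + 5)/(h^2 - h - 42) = (-h^2 + 6*h - 5)/(-h^2 + h + 42)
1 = 1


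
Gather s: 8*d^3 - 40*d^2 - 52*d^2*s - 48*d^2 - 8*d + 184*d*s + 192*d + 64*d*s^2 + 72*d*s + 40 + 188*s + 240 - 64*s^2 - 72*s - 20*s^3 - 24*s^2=8*d^3 - 88*d^2 + 184*d - 20*s^3 + s^2*(64*d - 88) + s*(-52*d^2 + 256*d + 116) + 280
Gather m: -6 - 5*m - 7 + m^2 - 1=m^2 - 5*m - 14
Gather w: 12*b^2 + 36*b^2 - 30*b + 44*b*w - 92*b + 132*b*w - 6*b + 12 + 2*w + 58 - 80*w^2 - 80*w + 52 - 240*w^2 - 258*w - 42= 48*b^2 - 128*b - 320*w^2 + w*(176*b - 336) + 80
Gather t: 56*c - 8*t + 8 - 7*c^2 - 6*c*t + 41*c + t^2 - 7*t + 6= -7*c^2 + 97*c + t^2 + t*(-6*c - 15) + 14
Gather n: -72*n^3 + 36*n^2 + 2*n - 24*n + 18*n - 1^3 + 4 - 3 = -72*n^3 + 36*n^2 - 4*n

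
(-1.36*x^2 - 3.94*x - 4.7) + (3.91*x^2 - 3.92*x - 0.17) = 2.55*x^2 - 7.86*x - 4.87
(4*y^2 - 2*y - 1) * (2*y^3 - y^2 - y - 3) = 8*y^5 - 8*y^4 - 4*y^3 - 9*y^2 + 7*y + 3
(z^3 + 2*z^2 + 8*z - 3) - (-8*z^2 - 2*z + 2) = z^3 + 10*z^2 + 10*z - 5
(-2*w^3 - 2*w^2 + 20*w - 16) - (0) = -2*w^3 - 2*w^2 + 20*w - 16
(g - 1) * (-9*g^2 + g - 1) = -9*g^3 + 10*g^2 - 2*g + 1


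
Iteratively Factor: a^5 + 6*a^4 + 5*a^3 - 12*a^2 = (a + 3)*(a^4 + 3*a^3 - 4*a^2) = (a - 1)*(a + 3)*(a^3 + 4*a^2) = a*(a - 1)*(a + 3)*(a^2 + 4*a) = a^2*(a - 1)*(a + 3)*(a + 4)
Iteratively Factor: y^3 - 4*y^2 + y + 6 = (y + 1)*(y^2 - 5*y + 6) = (y - 2)*(y + 1)*(y - 3)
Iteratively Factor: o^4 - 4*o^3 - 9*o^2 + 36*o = (o - 3)*(o^3 - o^2 - 12*o) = (o - 4)*(o - 3)*(o^2 + 3*o) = (o - 4)*(o - 3)*(o + 3)*(o)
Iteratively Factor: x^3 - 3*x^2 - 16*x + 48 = (x - 4)*(x^2 + x - 12) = (x - 4)*(x - 3)*(x + 4)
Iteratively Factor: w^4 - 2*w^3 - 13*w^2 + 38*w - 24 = (w - 2)*(w^3 - 13*w + 12) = (w - 2)*(w + 4)*(w^2 - 4*w + 3) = (w - 2)*(w - 1)*(w + 4)*(w - 3)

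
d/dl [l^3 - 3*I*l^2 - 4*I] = 3*l*(l - 2*I)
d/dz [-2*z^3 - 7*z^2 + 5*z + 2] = -6*z^2 - 14*z + 5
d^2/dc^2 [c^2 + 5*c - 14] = 2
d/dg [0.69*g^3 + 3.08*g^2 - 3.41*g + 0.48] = 2.07*g^2 + 6.16*g - 3.41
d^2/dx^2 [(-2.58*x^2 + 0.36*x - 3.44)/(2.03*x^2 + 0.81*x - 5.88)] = (1.4210854715202e-14*x^4 + 11.451636*x^3 - 269.830848*x^2 - 8.155728*x - 261.611088)/(8.365427*x^6 + 10.013787*x^5 - 68.697027*x^4 - 57.479463*x^3 + 198.984492*x^2 + 84.015792*x - 203.297472)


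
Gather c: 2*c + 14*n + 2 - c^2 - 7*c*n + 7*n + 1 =-c^2 + c*(2 - 7*n) + 21*n + 3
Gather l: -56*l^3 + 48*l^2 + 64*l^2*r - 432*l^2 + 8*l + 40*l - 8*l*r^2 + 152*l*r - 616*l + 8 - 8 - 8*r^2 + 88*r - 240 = -56*l^3 + l^2*(64*r - 384) + l*(-8*r^2 + 152*r - 568) - 8*r^2 + 88*r - 240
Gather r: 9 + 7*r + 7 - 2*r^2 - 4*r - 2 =-2*r^2 + 3*r + 14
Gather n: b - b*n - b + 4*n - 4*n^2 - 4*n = -b*n - 4*n^2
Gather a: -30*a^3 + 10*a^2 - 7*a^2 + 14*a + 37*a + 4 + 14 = -30*a^3 + 3*a^2 + 51*a + 18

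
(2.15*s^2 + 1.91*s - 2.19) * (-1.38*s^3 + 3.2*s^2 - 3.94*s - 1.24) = -2.967*s^5 + 4.2442*s^4 + 0.6632*s^3 - 17.1994*s^2 + 6.2602*s + 2.7156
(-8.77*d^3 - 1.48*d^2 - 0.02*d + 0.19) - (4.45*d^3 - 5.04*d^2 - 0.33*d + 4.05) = -13.22*d^3 + 3.56*d^2 + 0.31*d - 3.86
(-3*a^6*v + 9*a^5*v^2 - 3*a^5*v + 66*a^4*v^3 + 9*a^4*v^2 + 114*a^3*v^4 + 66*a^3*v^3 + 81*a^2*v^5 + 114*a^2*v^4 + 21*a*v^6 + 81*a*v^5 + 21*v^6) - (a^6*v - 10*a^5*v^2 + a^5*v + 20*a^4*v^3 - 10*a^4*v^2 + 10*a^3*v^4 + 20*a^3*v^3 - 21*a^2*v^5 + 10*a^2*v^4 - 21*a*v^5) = -4*a^6*v + 19*a^5*v^2 - 4*a^5*v + 46*a^4*v^3 + 19*a^4*v^2 + 104*a^3*v^4 + 46*a^3*v^3 + 102*a^2*v^5 + 104*a^2*v^4 + 21*a*v^6 + 102*a*v^5 + 21*v^6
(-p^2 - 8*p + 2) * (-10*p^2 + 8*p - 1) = 10*p^4 + 72*p^3 - 83*p^2 + 24*p - 2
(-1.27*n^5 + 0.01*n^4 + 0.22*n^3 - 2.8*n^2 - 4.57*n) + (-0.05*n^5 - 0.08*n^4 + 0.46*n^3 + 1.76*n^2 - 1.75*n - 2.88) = -1.32*n^5 - 0.07*n^4 + 0.68*n^3 - 1.04*n^2 - 6.32*n - 2.88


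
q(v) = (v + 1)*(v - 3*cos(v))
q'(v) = v + (v + 1)*(3*sin(v) + 1) - 3*cos(v)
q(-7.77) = 54.31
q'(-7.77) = 5.45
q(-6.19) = 47.63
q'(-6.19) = -15.82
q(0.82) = -2.23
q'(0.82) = 4.59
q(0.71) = -2.68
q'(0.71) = 3.49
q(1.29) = 1.05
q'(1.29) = 9.35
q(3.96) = 29.81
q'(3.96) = 0.11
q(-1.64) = 0.92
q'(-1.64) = -0.16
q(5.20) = 23.53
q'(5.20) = -6.44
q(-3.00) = 0.06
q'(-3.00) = -1.18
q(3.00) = 23.88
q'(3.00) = 11.66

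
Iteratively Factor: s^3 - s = (s + 1)*(s^2 - s) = (s - 1)*(s + 1)*(s)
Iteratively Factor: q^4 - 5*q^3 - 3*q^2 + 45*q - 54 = (q - 3)*(q^3 - 2*q^2 - 9*q + 18) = (q - 3)*(q + 3)*(q^2 - 5*q + 6) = (q - 3)*(q - 2)*(q + 3)*(q - 3)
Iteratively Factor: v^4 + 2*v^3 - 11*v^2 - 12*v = (v - 3)*(v^3 + 5*v^2 + 4*v) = (v - 3)*(v + 4)*(v^2 + v) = (v - 3)*(v + 1)*(v + 4)*(v)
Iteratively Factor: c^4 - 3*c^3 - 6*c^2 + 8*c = (c - 4)*(c^3 + c^2 - 2*c) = c*(c - 4)*(c^2 + c - 2) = c*(c - 4)*(c - 1)*(c + 2)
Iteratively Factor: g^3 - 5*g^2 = (g - 5)*(g^2) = g*(g - 5)*(g)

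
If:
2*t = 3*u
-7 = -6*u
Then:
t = 7/4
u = 7/6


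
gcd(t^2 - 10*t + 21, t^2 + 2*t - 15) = t - 3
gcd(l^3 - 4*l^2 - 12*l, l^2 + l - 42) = l - 6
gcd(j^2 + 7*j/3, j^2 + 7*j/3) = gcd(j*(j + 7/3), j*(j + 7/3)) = j^2 + 7*j/3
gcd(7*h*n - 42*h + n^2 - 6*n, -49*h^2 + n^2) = 7*h + n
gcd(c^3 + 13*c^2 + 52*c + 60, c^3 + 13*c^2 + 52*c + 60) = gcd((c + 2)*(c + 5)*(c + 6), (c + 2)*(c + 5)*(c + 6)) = c^3 + 13*c^2 + 52*c + 60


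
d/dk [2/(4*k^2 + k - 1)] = 2*(-8*k - 1)/(4*k^2 + k - 1)^2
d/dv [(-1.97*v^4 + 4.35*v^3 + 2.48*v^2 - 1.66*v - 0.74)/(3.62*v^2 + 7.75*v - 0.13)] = (-14.2628*v^5 - 30.0555*v^4 + 68.4494*v^3 + 23.5327*v^2 + 4.7128*v + 5.9508)/(13.1044*v^4 + 56.11*v^3 + 59.1213*v^2 - 2.015*v + 0.0169)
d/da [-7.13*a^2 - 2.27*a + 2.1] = -14.26*a - 2.27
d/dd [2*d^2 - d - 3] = 4*d - 1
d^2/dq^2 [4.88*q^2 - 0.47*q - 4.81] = 9.76000000000000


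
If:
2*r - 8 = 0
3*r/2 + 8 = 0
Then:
No Solution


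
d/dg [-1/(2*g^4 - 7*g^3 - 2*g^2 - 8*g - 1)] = (8*g^3 - 21*g^2 - 4*g - 8)/(-2*g^4 + 7*g^3 + 2*g^2 + 8*g + 1)^2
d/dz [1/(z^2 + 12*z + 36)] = 2*(-z - 6)/(z^2 + 12*z + 36)^2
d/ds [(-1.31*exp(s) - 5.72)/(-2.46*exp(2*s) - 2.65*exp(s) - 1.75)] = (-(1.31*exp(s) + 5.72)*(4.92*exp(s) + 2.65) + 3.2226*exp(2*s) + 3.4715*exp(s) + 2.2925)*exp(s)/(2.46*exp(2*s) + 2.65*exp(s) + 1.75)^2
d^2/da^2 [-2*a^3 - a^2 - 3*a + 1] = -12*a - 2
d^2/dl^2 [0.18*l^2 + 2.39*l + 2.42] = 0.360000000000000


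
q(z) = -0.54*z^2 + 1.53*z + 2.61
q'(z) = 1.53 - 1.08*z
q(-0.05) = 2.53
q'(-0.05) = 1.58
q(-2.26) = -3.61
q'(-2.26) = 3.97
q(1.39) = 3.69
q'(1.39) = 0.03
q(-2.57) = -4.89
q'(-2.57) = 4.31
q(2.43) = 3.14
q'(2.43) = -1.09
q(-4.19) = -13.28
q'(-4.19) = 6.06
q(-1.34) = -0.41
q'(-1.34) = 2.98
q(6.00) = -7.65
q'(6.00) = -4.95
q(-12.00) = -93.51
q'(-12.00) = 14.49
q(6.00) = -7.65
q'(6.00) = -4.95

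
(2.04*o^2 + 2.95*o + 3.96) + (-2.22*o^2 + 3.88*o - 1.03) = -0.18*o^2 + 6.83*o + 2.93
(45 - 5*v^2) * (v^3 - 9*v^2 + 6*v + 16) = -5*v^5 + 45*v^4 + 15*v^3 - 485*v^2 + 270*v + 720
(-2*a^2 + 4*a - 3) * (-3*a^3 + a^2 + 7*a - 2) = 6*a^5 - 14*a^4 - a^3 + 29*a^2 - 29*a + 6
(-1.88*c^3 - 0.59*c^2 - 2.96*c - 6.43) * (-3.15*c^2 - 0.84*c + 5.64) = 5.922*c^5 + 3.4377*c^4 - 0.7836*c^3 + 19.4133*c^2 - 11.2932*c - 36.2652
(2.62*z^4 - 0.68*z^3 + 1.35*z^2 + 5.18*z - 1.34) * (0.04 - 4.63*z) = -12.1306*z^5 + 3.2532*z^4 - 6.2777*z^3 - 23.9294*z^2 + 6.4114*z - 0.0536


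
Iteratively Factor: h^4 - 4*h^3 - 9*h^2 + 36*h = (h)*(h^3 - 4*h^2 - 9*h + 36) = h*(h - 3)*(h^2 - h - 12) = h*(h - 4)*(h - 3)*(h + 3)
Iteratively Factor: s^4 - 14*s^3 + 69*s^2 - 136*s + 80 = (s - 4)*(s^3 - 10*s^2 + 29*s - 20) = (s - 4)^2*(s^2 - 6*s + 5) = (s - 5)*(s - 4)^2*(s - 1)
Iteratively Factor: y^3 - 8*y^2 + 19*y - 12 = (y - 1)*(y^2 - 7*y + 12) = (y - 3)*(y - 1)*(y - 4)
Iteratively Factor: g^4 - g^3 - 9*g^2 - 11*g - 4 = (g + 1)*(g^3 - 2*g^2 - 7*g - 4) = (g + 1)^2*(g^2 - 3*g - 4) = (g + 1)^3*(g - 4)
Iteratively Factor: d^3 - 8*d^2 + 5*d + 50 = (d + 2)*(d^2 - 10*d + 25) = (d - 5)*(d + 2)*(d - 5)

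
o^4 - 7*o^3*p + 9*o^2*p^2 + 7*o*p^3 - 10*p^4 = (o - 5*p)*(o - 2*p)*(o - p)*(o + p)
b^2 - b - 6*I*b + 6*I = (b - 1)*(b - 6*I)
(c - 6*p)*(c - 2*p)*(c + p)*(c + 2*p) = c^4 - 5*c^3*p - 10*c^2*p^2 + 20*c*p^3 + 24*p^4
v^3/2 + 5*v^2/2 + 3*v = v*(v/2 + 1)*(v + 3)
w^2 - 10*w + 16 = (w - 8)*(w - 2)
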